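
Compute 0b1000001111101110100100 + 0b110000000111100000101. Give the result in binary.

Add column by column in base 2, right to left:
  0+1 = 1
  0+0 = 0
  1+1 = 0 carry 1
  0+0+1 = 1
  0+0 = 0
  1+0 = 1
  0+0 = 0
  1+0 = 1
  1+1 = 0 carry 1
  1+1+1 = 1 carry 1
  0+1+1 = 0 carry 1
  1+1+1 = 1 carry 1
  1+0+1 = 0 carry 1
  1+0+1 = 0 carry 1
  1+0+1 = 0 carry 1
  1+0+1 = 0 carry 1
  0+0+1 = 1
  0+0 = 0
  0+0 = 0
  0+1 = 1
  0+1 = 1
  1+0 = 1

0b1110010000101010101001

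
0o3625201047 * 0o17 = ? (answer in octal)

0o70676620111

Multiply each base-8 digit by 15, carrying:
  7×15 = 105 → write 1 carry 13
  4×15+13 = 73 → write 1 carry 9
  0×15+9 = 9 → write 1 carry 1
  1×15+1 = 16 → write 0 carry 2
  0×15+2 = 2 → write 2
  2×15 = 30 → write 6 carry 3
  5×15+3 = 78 → write 6 carry 9
  2×15+9 = 39 → write 7 carry 4
  6×15+4 = 94 → write 6 carry 11
  3×15+11 = 56 → write 0 carry 7
  remaining carry: 7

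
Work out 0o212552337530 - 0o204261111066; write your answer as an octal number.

Subtract column by column in base 8:
  0-6 → 2 (borrow)
  3-6-1 → 4 (borrow)
  5-0-1 → 4
  7-1 → 6
  3-1 → 2
  3-1 → 2
  2-1 → 1
  5-6 → 7 (borrow)
  5-2-1 → 2
  2-4 → 6 (borrow)
  1-0-1 → 0
  2-2 → 0

0o6271226442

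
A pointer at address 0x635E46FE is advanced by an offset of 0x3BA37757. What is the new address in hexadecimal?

0x9F01BE55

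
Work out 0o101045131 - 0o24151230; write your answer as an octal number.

0o54673701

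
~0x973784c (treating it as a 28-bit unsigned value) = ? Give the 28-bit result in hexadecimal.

Each hex digit d becomes f−d:
  9→6, 7→8, 3→c, 7→8, 8→7, 4→b, c→3

0x68c87b3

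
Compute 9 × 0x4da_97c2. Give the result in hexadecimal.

Multiply each base-16 digit by 9, carrying:
  2×9 = 18 → write 2 carry 1
  c×9+1 = 109 → write d carry 6
  7×9+6 = 69 → write 5 carry 4
  9×9+4 = 85 → write 5 carry 5
  a×9+5 = 95 → write f carry 5
  d×9+5 = 122 → write a carry 7
  4×9+7 = 43 → write b carry 2
  remaining carry: 2

0x2baf55d2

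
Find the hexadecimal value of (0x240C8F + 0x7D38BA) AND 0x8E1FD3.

Add column by column in base 16, right to left:
  F+A = 9 carry 1
  8+B+1 = 4 carry 1
  C+8+1 = 5 carry 1
  0+3+1 = 4
  4+D = 1 carry 1
  2+7+1 = A
Sum = 0xA14549; now AND with 0x8E1FD3:
  A&8=8, 1&E=0, 4&1=0, 5&F=5, 4&D=4, 9&3=1

0x800541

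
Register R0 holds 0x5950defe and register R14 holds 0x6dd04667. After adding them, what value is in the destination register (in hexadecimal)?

0xc7212565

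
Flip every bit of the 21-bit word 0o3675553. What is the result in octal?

Each oct digit d becomes 7−d:
  3→4, 6→1, 7→0, 5→2, 5→2, 5→2, 3→4

0o4102224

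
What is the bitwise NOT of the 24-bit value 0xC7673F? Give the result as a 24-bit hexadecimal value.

0x3898C0

Each hex digit d becomes F−d:
  C→3, 7→8, 6→9, 7→8, 3→C, F→0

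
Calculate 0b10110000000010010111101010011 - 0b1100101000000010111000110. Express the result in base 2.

Subtract column by column in base 2:
  1-0 → 1
  1-1 → 0
  0-1 → 1 (borrow)
  0-0-1 → 1 (borrow)
  1-0-1 → 0
  0-0 → 0
  1-1 → 0
  0-1 → 1 (borrow)
  1-1-1 → 1 (borrow)
  1-0-1 → 0
  1-1 → 0
  1-0 → 1
  0-0 → 0
  1-0 → 1
  0-0 → 0
  0-0 → 0
  1-0 → 1
  0-0 → 0
  0-1 → 1 (borrow)
  0-0-1 → 1 (borrow)
  0-1-1 → 0 (borrow)
  0-0-1 → 1 (borrow)
  0-0-1 → 1 (borrow)
  0-1-1 → 0 (borrow)
  0-1-1 → 0 (borrow)
  1-0-1 → 0
  1-0 → 1
  0-0 → 0
  1-0 → 1

0b10100011011010010100110001101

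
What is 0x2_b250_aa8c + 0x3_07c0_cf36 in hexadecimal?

0x5ba1179c2

Add column by column in base 16, right to left:
  c+6 = 2 carry 1
  8+3+1 = c
  a+f = 9 carry 1
  a+c+1 = 7 carry 1
  0+0+1 = 1
  5+c = 1 carry 1
  2+7+1 = a
  b+0 = b
  2+3 = 5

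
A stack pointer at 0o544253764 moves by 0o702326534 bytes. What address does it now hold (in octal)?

Add column by column in base 8, right to left:
  4+4 = 0 carry 1
  6+3+1 = 2 carry 1
  7+5+1 = 5 carry 1
  3+6+1 = 2 carry 1
  5+2+1 = 0 carry 1
  2+3+1 = 6
  4+2 = 6
  4+0 = 4
  5+7 = 4 carry 1
  final carry 1

0o1446602520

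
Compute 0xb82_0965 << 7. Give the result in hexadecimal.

0x5c104b280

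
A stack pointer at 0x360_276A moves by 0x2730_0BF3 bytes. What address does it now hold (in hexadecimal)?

Add column by column in base 16, right to left:
  A+3 = D
  6+F = 5 carry 1
  7+B+1 = 3 carry 1
  2+0+1 = 3
  0+0 = 0
  6+3 = 9
  3+7 = A
  0+2 = 2

0x2A90335D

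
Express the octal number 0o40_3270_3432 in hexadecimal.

0x206b871a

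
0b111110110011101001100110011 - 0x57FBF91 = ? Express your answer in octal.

0o226411642

0b111110110011101001100110011 = 0o766351463 in octal.
0x57FBF91 = 0o537737621 in octal.
Subtract column by column in base 8:
  3-1 → 2
  6-2 → 4
  4-6 → 6 (borrow)
  1-7-1 → 1 (borrow)
  5-3-1 → 1
  3-7 → 4 (borrow)
  6-7-1 → 6 (borrow)
  6-3-1 → 2
  7-5 → 2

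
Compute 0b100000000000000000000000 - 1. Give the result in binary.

The trailing 23 digits are 0, so subtracting 1 borrows through: they become 1 and the next digit up decrements.

0b11111111111111111111111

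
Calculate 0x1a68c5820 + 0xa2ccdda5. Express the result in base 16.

0x2495935c5

Add column by column in base 16, right to left:
  0+5 = 5
  2+a = c
  8+d = 5 carry 1
  5+d+1 = 3 carry 1
  c+c+1 = 9 carry 1
  8+c+1 = 5 carry 1
  6+2+1 = 9
  a+a = 4 carry 1
  1+0+1 = 2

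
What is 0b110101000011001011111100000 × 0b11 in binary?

Multiply each base-2 digit by 3, carrying:
  0×3 = 0 → write 0
  0×3 = 0 → write 0
  0×3 = 0 → write 0
  0×3 = 0 → write 0
  0×3 = 0 → write 0
  1×3 = 3 → write 1 carry 1
  1×3+1 = 4 → write 0 carry 2
  1×3+2 = 5 → write 1 carry 2
  1×3+2 = 5 → write 1 carry 2
  1×3+2 = 5 → write 1 carry 2
  1×3+2 = 5 → write 1 carry 2
  0×3+2 = 2 → write 0 carry 1
  1×3+1 = 4 → write 0 carry 2
  0×3+2 = 2 → write 0 carry 1
  0×3+1 = 1 → write 1
  1×3 = 3 → write 1 carry 1
  1×3+1 = 4 → write 0 carry 2
  0×3+2 = 2 → write 0 carry 1
  0×3+1 = 1 → write 1
  0×3 = 0 → write 0
  0×3 = 0 → write 0
  1×3 = 3 → write 1 carry 1
  0×3+1 = 1 → write 1
  1×3 = 3 → write 1 carry 1
  0×3+1 = 1 → write 1
  1×3 = 3 → write 1 carry 1
  1×3+1 = 4 → write 0 carry 2
  remaining carry: 10

0b10011111001001100011110100000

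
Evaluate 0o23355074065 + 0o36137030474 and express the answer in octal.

Add column by column in base 8, right to left:
  5+4 = 1 carry 1
  6+7+1 = 6 carry 1
  0+4+1 = 5
  4+0 = 4
  7+3 = 2 carry 1
  0+0+1 = 1
  5+7 = 4 carry 1
  5+3+1 = 1 carry 1
  3+1+1 = 5
  3+6 = 1 carry 1
  2+3+1 = 6

0o61514124561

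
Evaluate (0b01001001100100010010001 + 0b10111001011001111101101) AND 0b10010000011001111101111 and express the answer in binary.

0b11000001101110

Add column by column in base 2, right to left:
  1+1 = 0 carry 1
  0+0+1 = 1
  0+1 = 1
  0+1 = 1
  1+0 = 1
  0+1 = 1
  0+1 = 1
  1+1 = 0 carry 1
  0+1+1 = 0 carry 1
  0+1+1 = 0 carry 1
  0+0+1 = 1
  1+0 = 1
  0+1 = 1
  0+1 = 1
  1+0 = 1
  1+1 = 0 carry 1
  0+0+1 = 1
  0+0 = 0
  1+1 = 0 carry 1
  0+1+1 = 0 carry 1
  0+1+1 = 0 carry 1
  1+0+1 = 0 carry 1
  0+1+1 = 0 carry 1
  final carry 1
Sum = 0b100000010111110001111110; now AND with 0b10010000011001111101111:
  100000010111110001111110
& 010010000011001111101111
= 000000000011000001101110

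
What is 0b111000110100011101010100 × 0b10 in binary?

Multiply each base-2 digit by 2, carrying:
  0×2 = 0 → write 0
  0×2 = 0 → write 0
  1×2 = 2 → write 0 carry 1
  0×2+1 = 1 → write 1
  1×2 = 2 → write 0 carry 1
  0×2+1 = 1 → write 1
  1×2 = 2 → write 0 carry 1
  0×2+1 = 1 → write 1
  1×2 = 2 → write 0 carry 1
  1×2+1 = 3 → write 1 carry 1
  1×2+1 = 3 → write 1 carry 1
  0×2+1 = 1 → write 1
  0×2 = 0 → write 0
  0×2 = 0 → write 0
  1×2 = 2 → write 0 carry 1
  0×2+1 = 1 → write 1
  1×2 = 2 → write 0 carry 1
  1×2+1 = 3 → write 1 carry 1
  0×2+1 = 1 → write 1
  0×2 = 0 → write 0
  0×2 = 0 → write 0
  1×2 = 2 → write 0 carry 1
  1×2+1 = 3 → write 1 carry 1
  1×2+1 = 3 → write 1 carry 1
  remaining carry: 1

0b1110001101000111010101000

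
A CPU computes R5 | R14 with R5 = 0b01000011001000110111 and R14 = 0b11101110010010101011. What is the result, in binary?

0b11101111011010111111

OR bit by bit (1 where either bit is 1):
  01000011001000110111
| 11101110010010101011
= 11101111011010111111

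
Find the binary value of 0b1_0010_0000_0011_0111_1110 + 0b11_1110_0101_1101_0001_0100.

Add column by column in base 2, right to left:
  0+0 = 0
  1+0 = 1
  1+1 = 0 carry 1
  1+0+1 = 0 carry 1
  1+1+1 = 1 carry 1
  1+0+1 = 0 carry 1
  1+0+1 = 0 carry 1
  0+0+1 = 1
  1+1 = 0 carry 1
  1+0+1 = 0 carry 1
  0+1+1 = 0 carry 1
  0+1+1 = 0 carry 1
  0+1+1 = 0 carry 1
  0+0+1 = 1
  0+1 = 1
  0+0 = 0
  0+0 = 0
  1+1 = 0 carry 1
  0+1+1 = 0 carry 1
  0+1+1 = 0 carry 1
  1+1+1 = 1 carry 1
  0+1+1 = 0 carry 1
  final carry 1

0b10100000110000010010010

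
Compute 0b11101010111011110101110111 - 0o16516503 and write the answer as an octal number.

0b11101010111011110101110111 = 0o352736567 in octal.
Subtract column by column in base 8:
  7-3 → 4
  6-0 → 6
  5-5 → 0
  6-6 → 0
  3-1 → 2
  7-5 → 2
  2-6 → 4 (borrow)
  5-1-1 → 3
  3-0 → 3

0o334220064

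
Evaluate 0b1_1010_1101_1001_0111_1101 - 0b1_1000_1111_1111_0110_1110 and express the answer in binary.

0b11101101000001111

Subtract column by column in base 2:
  1-0 → 1
  0-1 → 1 (borrow)
  1-1-1 → 1 (borrow)
  1-1-1 → 1 (borrow)
  1-0-1 → 0
  1-1 → 0
  1-1 → 0
  0-0 → 0
  1-1 → 0
  0-1 → 1 (borrow)
  0-1-1 → 0 (borrow)
  1-1-1 → 1 (borrow)
  1-1-1 → 1 (borrow)
  0-1-1 → 0 (borrow)
  1-1-1 → 1 (borrow)
  1-1-1 → 1 (borrow)
  0-0-1 → 1 (borrow)
  1-0-1 → 0
  0-0 → 0
  1-1 → 0
  1-1 → 0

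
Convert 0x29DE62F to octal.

Expand each hex digit to 4 bits: 2=0010 9=1001 D=1101 E=1110 6=0110 2=0010 F=1111.
Group the bits in threes: 010 100 111 011 110 011 000 101 111 → 247363057.

0o247363057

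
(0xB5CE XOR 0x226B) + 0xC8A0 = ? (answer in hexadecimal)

0x16045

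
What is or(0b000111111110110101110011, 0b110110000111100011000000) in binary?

0b110111111111110111110011

OR bit by bit (1 where either bit is 1):
  000111111110110101110011
| 110110000111100011000000
= 110111111111110111110011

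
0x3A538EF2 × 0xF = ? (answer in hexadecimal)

Multiply each base-16 digit by 15, carrying:
  2×15 = 30 → write E carry 1
  F×15+1 = 226 → write 2 carry 14
  E×15+14 = 224 → write 0 carry 14
  8×15+14 = 134 → write 6 carry 8
  3×15+8 = 53 → write 5 carry 3
  5×15+3 = 78 → write E carry 4
  A×15+4 = 154 → write A carry 9
  3×15+9 = 54 → write 6 carry 3
  remaining carry: 3

0x36AE5602E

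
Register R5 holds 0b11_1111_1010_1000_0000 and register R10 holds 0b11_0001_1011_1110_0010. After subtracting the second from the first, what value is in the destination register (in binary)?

0b1101111010011110

Subtract column by column in base 2:
  0-0 → 0
  0-1 → 1 (borrow)
  0-0-1 → 1 (borrow)
  0-0-1 → 1 (borrow)
  0-0-1 → 1 (borrow)
  0-1-1 → 0 (borrow)
  0-1-1 → 0 (borrow)
  1-1-1 → 1 (borrow)
  0-1-1 → 0 (borrow)
  1-1-1 → 1 (borrow)
  0-0-1 → 1 (borrow)
  1-1-1 → 1 (borrow)
  1-1-1 → 1 (borrow)
  1-0-1 → 0
  1-0 → 1
  1-0 → 1
  1-1 → 0
  1-1 → 0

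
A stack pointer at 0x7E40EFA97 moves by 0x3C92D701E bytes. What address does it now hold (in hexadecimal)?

0xBAD3C6AB5

Add column by column in base 16, right to left:
  7+E = 5 carry 1
  9+1+1 = B
  A+0 = A
  F+7 = 6 carry 1
  E+D+1 = C carry 1
  0+2+1 = 3
  4+9 = D
  E+C = A carry 1
  7+3+1 = B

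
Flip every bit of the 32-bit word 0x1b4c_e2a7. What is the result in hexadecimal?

0xe4b31d58

Each hex digit d becomes f−d:
  1→e, b→4, 4→b, c→3, e→1, 2→d, a→5, 7→8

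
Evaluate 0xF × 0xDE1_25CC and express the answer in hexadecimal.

Multiply each base-16 digit by 15, carrying:
  C×15 = 180 → write 4 carry 11
  C×15+11 = 191 → write F carry 11
  5×15+11 = 86 → write 6 carry 5
  2×15+5 = 35 → write 3 carry 2
  1×15+2 = 17 → write 1 carry 1
  E×15+1 = 211 → write 3 carry 13
  D×15+13 = 208 → write 0 carry 13
  remaining carry: D

0xD03136F4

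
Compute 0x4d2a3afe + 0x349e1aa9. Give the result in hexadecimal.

Add column by column in base 16, right to left:
  e+9 = 7 carry 1
  f+a+1 = a carry 1
  a+a+1 = 5 carry 1
  3+1+1 = 5
  a+e = 8 carry 1
  2+9+1 = c
  d+4 = 1 carry 1
  4+3+1 = 8

0x81c855a7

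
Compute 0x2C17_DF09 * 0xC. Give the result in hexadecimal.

0x2111E746C

Multiply each base-16 digit by 12, carrying:
  9×12 = 108 → write C carry 6
  0×12+6 = 6 → write 6
  F×12 = 180 → write 4 carry 11
  D×12+11 = 167 → write 7 carry 10
  7×12+10 = 94 → write E carry 5
  1×12+5 = 17 → write 1 carry 1
  C×12+1 = 145 → write 1 carry 9
  2×12+9 = 33 → write 1 carry 2
  remaining carry: 2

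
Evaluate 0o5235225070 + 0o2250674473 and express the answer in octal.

0o7506121563

Add column by column in base 8, right to left:
  0+3 = 3
  7+7 = 6 carry 1
  0+4+1 = 5
  5+4 = 1 carry 1
  2+7+1 = 2 carry 1
  2+6+1 = 1 carry 1
  5+0+1 = 6
  3+5 = 0 carry 1
  2+2+1 = 5
  5+2 = 7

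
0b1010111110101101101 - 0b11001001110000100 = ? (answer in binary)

0b111110100111101001

Subtract column by column in base 2:
  1-0 → 1
  0-0 → 0
  1-1 → 0
  1-0 → 1
  0-0 → 0
  1-0 → 1
  1-0 → 1
  0-1 → 1 (borrow)
  1-1-1 → 1 (borrow)
  0-1-1 → 0 (borrow)
  1-0-1 → 0
  1-0 → 1
  1-1 → 0
  1-0 → 1
  1-0 → 1
  0-1 → 1 (borrow)
  1-1-1 → 1 (borrow)
  0-0-1 → 1 (borrow)
  1-0-1 → 0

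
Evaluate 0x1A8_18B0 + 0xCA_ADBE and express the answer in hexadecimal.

Add column by column in base 16, right to left:
  0+E = E
  B+B = 6 carry 1
  8+D+1 = 6 carry 1
  1+A+1 = C
  8+A = 2 carry 1
  A+C+1 = 7 carry 1
  1+0+1 = 2

0x272C66E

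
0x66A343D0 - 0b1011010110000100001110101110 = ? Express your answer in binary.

0x66A343D0 = 0b1100110101000110100001111010000 in binary.
Subtract column by column in base 2:
  0-0 → 0
  0-1 → 1 (borrow)
  0-1-1 → 0 (borrow)
  0-1-1 → 0 (borrow)
  1-0-1 → 0
  0-1 → 1 (borrow)
  1-0-1 → 0
  1-1 → 0
  1-1 → 0
  1-1 → 0
  0-0 → 0
  0-0 → 0
  0-0 → 0
  0-0 → 0
  1-1 → 0
  0-0 → 0
  1-0 → 1
  1-0 → 1
  0-0 → 0
  0-1 → 1 (borrow)
  0-1-1 → 0 (borrow)
  1-0-1 → 0
  0-1 → 1 (borrow)
  1-0-1 → 0
  0-1 → 1 (borrow)
  1-1-1 → 1 (borrow)
  1-0-1 → 0
  0-1 → 1 (borrow)
  0-0-1 → 1 (borrow)
  1-0-1 → 0
  1-0 → 1

0b1011011010010110000000000100010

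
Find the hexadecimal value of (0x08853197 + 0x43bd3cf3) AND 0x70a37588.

0x40026488

Add column by column in base 16, right to left:
  7+3 = a
  9+f = 8 carry 1
  1+c+1 = e
  3+3 = 6
  5+d = 2 carry 1
  8+b+1 = 4 carry 1
  8+3+1 = c
  0+4 = 4
Sum = 0x4c426e8a; now AND with 0x70a37588:
  4&7=4, c&0=0, 4&a=0, 2&3=2, 6&7=6, e&5=4, 8&8=8, a&8=8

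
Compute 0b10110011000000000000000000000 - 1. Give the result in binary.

The trailing 21 digits are 0, so subtracting 1 borrows through: they become 1 and the next digit up decrements.

0b10110010111111111111111111111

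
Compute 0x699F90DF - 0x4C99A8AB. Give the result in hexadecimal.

Subtract column by column in base 16:
  F-B → 4
  D-A → 3
  0-8 → 8 (borrow)
  9-A-1 → E (borrow)
  F-9-1 → 5
  9-9 → 0
  9-C → D (borrow)
  6-4-1 → 1

0x1D05E834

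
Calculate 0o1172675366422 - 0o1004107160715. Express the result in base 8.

Subtract column by column in base 8:
  2-5 → 5 (borrow)
  2-1-1 → 0
  4-7 → 5 (borrow)
  6-0-1 → 5
  6-6 → 0
  3-1 → 2
  5-7 → 6 (borrow)
  7-0-1 → 6
  6-1 → 5
  2-4 → 6 (borrow)
  7-0-1 → 6
  1-0 → 1
  1-1 → 0

0o166566205505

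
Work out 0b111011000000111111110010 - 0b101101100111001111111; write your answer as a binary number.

Subtract column by column in base 2:
  0-1 → 1 (borrow)
  1-1-1 → 1 (borrow)
  0-1-1 → 0 (borrow)
  0-1-1 → 0 (borrow)
  1-1-1 → 1 (borrow)
  1-1-1 → 1 (borrow)
  1-1-1 → 1 (borrow)
  1-0-1 → 0
  1-0 → 1
  1-1 → 0
  1-1 → 0
  1-1 → 0
  0-0 → 0
  0-0 → 0
  0-1 → 1 (borrow)
  0-1-1 → 0 (borrow)
  0-0-1 → 1 (borrow)
  0-1-1 → 0 (borrow)
  1-1-1 → 1 (borrow)
  1-0-1 → 0
  0-1 → 1 (borrow)
  1-0-1 → 0
  1-0 → 1
  1-0 → 1

0b110101010100000101110011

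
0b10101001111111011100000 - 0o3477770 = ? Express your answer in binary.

0b10001100111111011101000

0o3477770 = 0b11100111111111111000 in binary.
Subtract column by column in base 2:
  0-0 → 0
  0-0 → 0
  0-0 → 0
  0-1 → 1 (borrow)
  0-1-1 → 0 (borrow)
  1-1-1 → 1 (borrow)
  1-1-1 → 1 (borrow)
  1-1-1 → 1 (borrow)
  0-1-1 → 0 (borrow)
  1-1-1 → 1 (borrow)
  1-1-1 → 1 (borrow)
  1-1-1 → 1 (borrow)
  1-1-1 → 1 (borrow)
  1-1-1 → 1 (borrow)
  1-1-1 → 1 (borrow)
  1-0-1 → 0
  0-0 → 0
  0-1 → 1 (borrow)
  1-1-1 → 1 (borrow)
  0-1-1 → 0 (borrow)
  1-0-1 → 0
  0-0 → 0
  1-0 → 1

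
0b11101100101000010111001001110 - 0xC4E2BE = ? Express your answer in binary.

0b11100110011110100101110010000

0xC4E2BE = 0b110001001110001010111110 in binary.
Subtract column by column in base 2:
  0-0 → 0
  1-1 → 0
  1-1 → 0
  1-1 → 0
  0-1 → 1 (borrow)
  0-1-1 → 0 (borrow)
  1-0-1 → 0
  0-1 → 1 (borrow)
  0-0-1 → 1 (borrow)
  1-1-1 → 1 (borrow)
  1-0-1 → 0
  1-0 → 1
  0-0 → 0
  1-1 → 0
  0-1 → 1 (borrow)
  0-1-1 → 0 (borrow)
  0-0-1 → 1 (borrow)
  0-0-1 → 1 (borrow)
  1-1-1 → 1 (borrow)
  0-0-1 → 1 (borrow)
  1-0-1 → 0
  0-0 → 0
  0-1 → 1 (borrow)
  1-1-1 → 1 (borrow)
  1-0-1 → 0
  0-0 → 0
  1-0 → 1
  1-0 → 1
  1-0 → 1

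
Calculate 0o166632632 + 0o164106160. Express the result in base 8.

Add column by column in base 8, right to left:
  2+0 = 2
  3+6 = 1 carry 1
  6+1+1 = 0 carry 1
  2+6+1 = 1 carry 1
  3+0+1 = 4
  6+1 = 7
  6+4 = 2 carry 1
  6+6+1 = 5 carry 1
  1+1+1 = 3

0o352741012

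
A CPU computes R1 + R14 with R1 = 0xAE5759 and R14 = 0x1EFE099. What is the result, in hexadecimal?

0x29E37F2

Add column by column in base 16, right to left:
  9+9 = 2 carry 1
  5+9+1 = F
  7+0 = 7
  5+E = 3 carry 1
  E+F+1 = E carry 1
  A+E+1 = 9 carry 1
  0+1+1 = 2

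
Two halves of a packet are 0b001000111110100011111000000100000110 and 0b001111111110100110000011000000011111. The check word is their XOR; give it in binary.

0b000111000000000101111011000100011001

XOR bit by bit (1 where the bits differ):
  001000111110100011111000000100000110
^ 001111111110100110000011000000011111
= 000111000000000101111011000100011001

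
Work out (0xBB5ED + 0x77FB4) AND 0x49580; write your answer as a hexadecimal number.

0x1580

Add column by column in base 16, right to left:
  D+4 = 1 carry 1
  E+B+1 = A carry 1
  5+F+1 = 5 carry 1
  B+7+1 = 3 carry 1
  B+7+1 = 3 carry 1
  final carry 1
Sum = 0x1335A1; now AND with 0x49580:
  1&0=0, 3&4=0, 3&9=1, 5&5=5, A&8=8, 1&0=0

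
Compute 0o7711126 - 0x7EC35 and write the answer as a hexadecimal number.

0x17A621

0o7711126 = 0x1F9256 in hexadecimal.
Subtract column by column in base 16:
  6-5 → 1
  5-3 → 2
  2-C → 6 (borrow)
  9-E-1 → A (borrow)
  F-7-1 → 7
  1-0 → 1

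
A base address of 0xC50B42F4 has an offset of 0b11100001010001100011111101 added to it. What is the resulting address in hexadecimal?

0b11100001010001100011111101 = 0x38518FD in hexadecimal.
Add column by column in base 16, right to left:
  4+D = 1 carry 1
  F+F+1 = F carry 1
  2+8+1 = B
  4+1 = 5
  B+5 = 0 carry 1
  0+8+1 = 9
  5+3 = 8
  C+0 = C

0xC8905BF1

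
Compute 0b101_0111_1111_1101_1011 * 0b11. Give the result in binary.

Multiply each base-2 digit by 3, carrying:
  1×3 = 3 → write 1 carry 1
  1×3+1 = 4 → write 0 carry 2
  0×3+2 = 2 → write 0 carry 1
  1×3+1 = 4 → write 0 carry 2
  1×3+2 = 5 → write 1 carry 2
  0×3+2 = 2 → write 0 carry 1
  1×3+1 = 4 → write 0 carry 2
  1×3+2 = 5 → write 1 carry 2
  1×3+2 = 5 → write 1 carry 2
  1×3+2 = 5 → write 1 carry 2
  1×3+2 = 5 → write 1 carry 2
  1×3+2 = 5 → write 1 carry 2
  1×3+2 = 5 → write 1 carry 2
  1×3+2 = 5 → write 1 carry 2
  1×3+2 = 5 → write 1 carry 2
  0×3+2 = 2 → write 0 carry 1
  1×3+1 = 4 → write 0 carry 2
  0×3+2 = 2 → write 0 carry 1
  1×3+1 = 4 → write 0 carry 2
  remaining carry: 10

0b100000111111110010001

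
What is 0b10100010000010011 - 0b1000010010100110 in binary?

Subtract column by column in base 2:
  1-0 → 1
  1-1 → 0
  0-1 → 1 (borrow)
  0-0-1 → 1 (borrow)
  1-0-1 → 0
  0-1 → 1 (borrow)
  0-0-1 → 1 (borrow)
  0-1-1 → 0 (borrow)
  0-0-1 → 1 (borrow)
  0-0-1 → 1 (borrow)
  1-1-1 → 1 (borrow)
  0-0-1 → 1 (borrow)
  0-0-1 → 1 (borrow)
  0-0-1 → 1 (borrow)
  1-0-1 → 0
  0-1 → 1 (borrow)
  1-0-1 → 0

0b1011111101101101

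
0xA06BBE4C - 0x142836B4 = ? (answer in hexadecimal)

0x8C438798

Subtract column by column in base 16:
  C-4 → 8
  4-B → 9 (borrow)
  E-6-1 → 7
  B-3 → 8
  B-8 → 3
  6-2 → 4
  0-4 → C (borrow)
  A-1-1 → 8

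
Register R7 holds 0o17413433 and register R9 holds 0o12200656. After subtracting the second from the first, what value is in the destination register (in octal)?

0o5212555

Subtract column by column in base 8:
  3-6 → 5 (borrow)
  3-5-1 → 5 (borrow)
  4-6-1 → 5 (borrow)
  3-0-1 → 2
  1-0 → 1
  4-2 → 2
  7-2 → 5
  1-1 → 0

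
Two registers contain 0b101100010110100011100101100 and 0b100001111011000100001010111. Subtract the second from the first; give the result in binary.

Subtract column by column in base 2:
  0-1 → 1 (borrow)
  0-1-1 → 0 (borrow)
  1-1-1 → 1 (borrow)
  1-0-1 → 0
  0-1 → 1 (borrow)
  1-0-1 → 0
  0-1 → 1 (borrow)
  0-0-1 → 1 (borrow)
  1-0-1 → 0
  1-0 → 1
  1-0 → 1
  0-1 → 1 (borrow)
  0-0-1 → 1 (borrow)
  0-0-1 → 1 (borrow)
  1-0-1 → 0
  0-1 → 1 (borrow)
  1-1-1 → 1 (borrow)
  1-0-1 → 0
  0-1 → 1 (borrow)
  1-1-1 → 1 (borrow)
  0-1-1 → 0 (borrow)
  0-1-1 → 0 (borrow)
  0-0-1 → 1 (borrow)
  1-0-1 → 0
  1-0 → 1
  0-0 → 0
  1-1 → 0

0b1010011011011111011010101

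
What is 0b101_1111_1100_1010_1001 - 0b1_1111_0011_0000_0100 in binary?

0b1000000100110100101

Subtract column by column in base 2:
  1-0 → 1
  0-0 → 0
  0-1 → 1 (borrow)
  1-0-1 → 0
  0-0 → 0
  1-0 → 1
  0-0 → 0
  1-0 → 1
  0-1 → 1 (borrow)
  0-1-1 → 0 (borrow)
  1-0-1 → 0
  1-0 → 1
  1-1 → 0
  1-1 → 0
  1-1 → 0
  1-1 → 0
  1-1 → 0
  0-0 → 0
  1-0 → 1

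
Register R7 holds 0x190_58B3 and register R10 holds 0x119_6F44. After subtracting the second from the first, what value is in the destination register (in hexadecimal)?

0x76E96F

Subtract column by column in base 16:
  3-4 → F (borrow)
  B-4-1 → 6
  8-F → 9 (borrow)
  5-6-1 → E (borrow)
  0-9-1 → 6 (borrow)
  9-1-1 → 7
  1-1 → 0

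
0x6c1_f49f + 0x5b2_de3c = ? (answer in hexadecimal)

Add column by column in base 16, right to left:
  f+c = b carry 1
  9+3+1 = d
  4+e = 2 carry 1
  f+d+1 = d carry 1
  1+2+1 = 4
  c+b = 7 carry 1
  6+5+1 = c

0xc74d2db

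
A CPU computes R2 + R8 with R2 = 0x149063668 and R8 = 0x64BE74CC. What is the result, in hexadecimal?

0x1ADC4AB34

Add column by column in base 16, right to left:
  8+C = 4 carry 1
  6+C+1 = 3 carry 1
  6+4+1 = B
  3+7 = A
  6+E = 4 carry 1
  0+B+1 = C
  9+4 = D
  4+6 = A
  1+0 = 1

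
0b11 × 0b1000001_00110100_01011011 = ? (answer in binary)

0b110000111001110100010001

Multiply each base-2 digit by 3, carrying:
  1×3 = 3 → write 1 carry 1
  1×3+1 = 4 → write 0 carry 2
  0×3+2 = 2 → write 0 carry 1
  1×3+1 = 4 → write 0 carry 2
  1×3+2 = 5 → write 1 carry 2
  0×3+2 = 2 → write 0 carry 1
  1×3+1 = 4 → write 0 carry 2
  0×3+2 = 2 → write 0 carry 1
  0×3+1 = 1 → write 1
  0×3 = 0 → write 0
  1×3 = 3 → write 1 carry 1
  0×3+1 = 1 → write 1
  1×3 = 3 → write 1 carry 1
  1×3+1 = 4 → write 0 carry 2
  0×3+2 = 2 → write 0 carry 1
  0×3+1 = 1 → write 1
  1×3 = 3 → write 1 carry 1
  0×3+1 = 1 → write 1
  0×3 = 0 → write 0
  0×3 = 0 → write 0
  0×3 = 0 → write 0
  0×3 = 0 → write 0
  1×3 = 3 → write 1 carry 1
  remaining carry: 1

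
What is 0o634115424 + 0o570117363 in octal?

0o1424235007

Add column by column in base 8, right to left:
  4+3 = 7
  2+6 = 0 carry 1
  4+3+1 = 0 carry 1
  5+7+1 = 5 carry 1
  1+1+1 = 3
  1+1 = 2
  4+0 = 4
  3+7 = 2 carry 1
  6+5+1 = 4 carry 1
  final carry 1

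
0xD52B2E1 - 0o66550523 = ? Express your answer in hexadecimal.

0o66550523 = 0xDAD153 in hexadecimal.
Subtract column by column in base 16:
  1-3 → E (borrow)
  E-5-1 → 8
  2-1 → 1
  B-D → E (borrow)
  2-A-1 → 7 (borrow)
  5-D-1 → 7 (borrow)
  D-0-1 → C

0xC77E18E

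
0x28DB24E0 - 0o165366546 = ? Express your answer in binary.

0b100111000001010011011101111010

0x28DB24E0 = 0b101000110110110010010011100000 in binary.
0o165366546 = 0b1110101011110110101100110 in binary.
Subtract column by column in base 2:
  0-0 → 0
  0-1 → 1 (borrow)
  0-1-1 → 0 (borrow)
  0-0-1 → 1 (borrow)
  0-0-1 → 1 (borrow)
  1-1-1 → 1 (borrow)
  1-1-1 → 1 (borrow)
  1-0-1 → 0
  0-1 → 1 (borrow)
  0-0-1 → 1 (borrow)
  1-1-1 → 1 (borrow)
  0-1-1 → 0 (borrow)
  0-0-1 → 1 (borrow)
  1-1-1 → 1 (borrow)
  0-1-1 → 0 (borrow)
  0-1-1 → 0 (borrow)
  1-1-1 → 1 (borrow)
  1-0-1 → 0
  0-1 → 1 (borrow)
  1-0-1 → 0
  1-1 → 0
  0-0 → 0
  1-1 → 0
  1-1 → 0
  0-1 → 1 (borrow)
  0-0-1 → 1 (borrow)
  0-0-1 → 1 (borrow)
  1-0-1 → 0
  0-0 → 0
  1-0 → 1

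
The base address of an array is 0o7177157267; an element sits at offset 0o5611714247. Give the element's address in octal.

0o15011073536

Add column by column in base 8, right to left:
  7+7 = 6 carry 1
  6+4+1 = 3 carry 1
  2+2+1 = 5
  7+4 = 3 carry 1
  5+1+1 = 7
  1+7 = 0 carry 1
  7+1+1 = 1 carry 1
  7+1+1 = 1 carry 1
  1+6+1 = 0 carry 1
  7+5+1 = 5 carry 1
  final carry 1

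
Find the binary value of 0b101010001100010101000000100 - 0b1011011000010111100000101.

Subtract column by column in base 2:
  0-1 → 1 (borrow)
  0-0-1 → 1 (borrow)
  1-1-1 → 1 (borrow)
  0-0-1 → 1 (borrow)
  0-0-1 → 1 (borrow)
  0-0-1 → 1 (borrow)
  0-0-1 → 1 (borrow)
  0-0-1 → 1 (borrow)
  0-1-1 → 0 (borrow)
  1-1-1 → 1 (borrow)
  0-1-1 → 0 (borrow)
  1-1-1 → 1 (borrow)
  0-0-1 → 1 (borrow)
  1-1-1 → 1 (borrow)
  0-0-1 → 1 (borrow)
  0-0-1 → 1 (borrow)
  0-0-1 → 1 (borrow)
  1-0-1 → 0
  1-1 → 0
  0-1 → 1 (borrow)
  0-0-1 → 1 (borrow)
  0-1-1 → 0 (borrow)
  1-1-1 → 1 (borrow)
  0-0-1 → 1 (borrow)
  1-1-1 → 1 (borrow)
  0-0-1 → 1 (borrow)
  1-0-1 → 0

0b11110110011111101011111111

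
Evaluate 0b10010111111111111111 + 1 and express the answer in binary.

The trailing 15 digits are 1 (max in base 2), so adding 1 cascades: they roll to 0 and the next digit up increments.

0b10011000000000000000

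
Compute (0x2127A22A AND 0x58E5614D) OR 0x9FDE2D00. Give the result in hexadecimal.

0x9FFF2D08

0x2127A22A AND 0x58E5614D = 0x00252008.
Then OR with 0x9FDE2D00.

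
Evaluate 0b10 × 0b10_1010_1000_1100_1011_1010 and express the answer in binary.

0b10101010001100101110100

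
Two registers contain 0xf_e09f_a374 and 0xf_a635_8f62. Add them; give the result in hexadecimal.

0x1f86d532d6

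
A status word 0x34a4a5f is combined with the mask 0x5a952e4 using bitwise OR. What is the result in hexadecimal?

OR each hex digit independently (no carries):
  3|5=7, 4|a=e, a|9=b, 4|5=5, a|2=a, 5|e=f, f|4=f

0x7eb5aff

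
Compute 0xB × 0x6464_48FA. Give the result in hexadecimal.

0x4504F22BE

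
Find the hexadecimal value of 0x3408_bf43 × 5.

0x1042bbc4f

Multiply each base-16 digit by 5, carrying:
  3×5 = 15 → write f
  4×5 = 20 → write 4 carry 1
  f×5+1 = 76 → write c carry 4
  b×5+4 = 59 → write b carry 3
  8×5+3 = 43 → write b carry 2
  0×5+2 = 2 → write 2
  4×5 = 20 → write 4 carry 1
  3×5+1 = 16 → write 0 carry 1
  remaining carry: 1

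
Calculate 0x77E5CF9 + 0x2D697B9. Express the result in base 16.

0xA54F4B2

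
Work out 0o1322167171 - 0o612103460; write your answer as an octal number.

0o510063511

Subtract column by column in base 8:
  1-0 → 1
  7-6 → 1
  1-4 → 5 (borrow)
  7-3-1 → 3
  6-0 → 6
  1-1 → 0
  2-2 → 0
  2-1 → 1
  3-6 → 5 (borrow)
  1-0-1 → 0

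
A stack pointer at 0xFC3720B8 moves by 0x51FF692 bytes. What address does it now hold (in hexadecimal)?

Add column by column in base 16, right to left:
  8+2 = A
  B+9 = 4 carry 1
  0+6+1 = 7
  2+F = 1 carry 1
  7+F+1 = 7 carry 1
  3+1+1 = 5
  C+5 = 1 carry 1
  F+0+1 = 0 carry 1
  final carry 1

0x10157174A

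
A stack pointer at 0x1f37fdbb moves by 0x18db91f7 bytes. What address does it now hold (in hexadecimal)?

0x38138fb2

Add column by column in base 16, right to left:
  b+7 = 2 carry 1
  b+f+1 = b carry 1
  d+1+1 = f
  f+9 = 8 carry 1
  7+b+1 = 3 carry 1
  3+d+1 = 1 carry 1
  f+8+1 = 8 carry 1
  1+1+1 = 3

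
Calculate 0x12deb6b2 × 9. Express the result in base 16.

0xa9d46c42

Multiply each base-16 digit by 9, carrying:
  2×9 = 18 → write 2 carry 1
  b×9+1 = 100 → write 4 carry 6
  6×9+6 = 60 → write c carry 3
  b×9+3 = 102 → write 6 carry 6
  e×9+6 = 132 → write 4 carry 8
  d×9+8 = 125 → write d carry 7
  2×9+7 = 25 → write 9 carry 1
  1×9+1 = 10 → write a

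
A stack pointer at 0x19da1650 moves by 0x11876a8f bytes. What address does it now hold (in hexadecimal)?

0x2b6180df

Add column by column in base 16, right to left:
  0+f = f
  5+8 = d
  6+a = 0 carry 1
  1+6+1 = 8
  a+7 = 1 carry 1
  d+8+1 = 6 carry 1
  9+1+1 = b
  1+1 = 2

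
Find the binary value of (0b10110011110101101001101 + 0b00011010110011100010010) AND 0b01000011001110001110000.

0b1000010001000001010000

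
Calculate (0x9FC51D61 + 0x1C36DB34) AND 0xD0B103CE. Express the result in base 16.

Add column by column in base 16, right to left:
  1+4 = 5
  6+3 = 9
  D+B = 8 carry 1
  1+D+1 = F
  5+6 = B
  C+3 = F
  F+C = B carry 1
  9+1+1 = B
Sum = 0xBBFBF895; now AND with 0xD0B103CE:
  B&D=9, B&0=0, F&B=B, B&1=1, F&0=0, 8&3=0, 9&C=8, 5&E=4

0x90B10084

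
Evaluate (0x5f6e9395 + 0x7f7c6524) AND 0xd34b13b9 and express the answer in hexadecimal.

0xd24a10b9

Add column by column in base 16, right to left:
  5+4 = 9
  9+2 = b
  3+5 = 8
  9+6 = f
  e+c = a carry 1
  6+7+1 = e
  f+f = e carry 1
  5+7+1 = d
Sum = 0xdeeaf8b9; now AND with 0xd34b13b9:
  d&d=d, e&3=2, e&4=4, a&b=a, f&1=1, 8&3=0, b&b=b, 9&9=9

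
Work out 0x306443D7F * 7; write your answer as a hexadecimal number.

0x152BDDAE79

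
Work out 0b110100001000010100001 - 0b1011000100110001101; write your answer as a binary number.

0b101001000011100010100

Subtract column by column in base 2:
  1-1 → 0
  0-0 → 0
  0-1 → 1 (borrow)
  0-1-1 → 0 (borrow)
  0-0-1 → 1 (borrow)
  1-0-1 → 0
  0-0 → 0
  1-1 → 0
  0-1 → 1 (borrow)
  0-0-1 → 1 (borrow)
  0-0-1 → 1 (borrow)
  0-1-1 → 0 (borrow)
  1-0-1 → 0
  0-0 → 0
  0-0 → 0
  0-1 → 1 (borrow)
  0-1-1 → 0 (borrow)
  1-0-1 → 0
  0-1 → 1 (borrow)
  1-0-1 → 0
  1-0 → 1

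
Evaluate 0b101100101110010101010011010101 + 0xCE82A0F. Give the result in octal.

0b101100101110010101010011010101 = 0o5456252325 in octal.
0xCE82A0F = 0o1472025017 in octal.
Add column by column in base 8, right to left:
  5+7 = 4 carry 1
  2+1+1 = 4
  3+0 = 3
  2+5 = 7
  5+2 = 7
  2+0 = 2
  6+2 = 0 carry 1
  5+7+1 = 5 carry 1
  4+4+1 = 1 carry 1
  5+1+1 = 7

0o7150277344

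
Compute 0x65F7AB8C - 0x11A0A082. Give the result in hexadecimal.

0x54570B0A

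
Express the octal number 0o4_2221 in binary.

Each octal digit is 3 bits: 4=100 2=010 2=010 2=010 1=001.

0b100010010010001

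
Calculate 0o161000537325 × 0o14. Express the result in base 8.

0o2514010170774

Multiply each base-8 digit by 12, carrying:
  5×12 = 60 → write 4 carry 7
  2×12+7 = 31 → write 7 carry 3
  3×12+3 = 39 → write 7 carry 4
  7×12+4 = 88 → write 0 carry 11
  3×12+11 = 47 → write 7 carry 5
  5×12+5 = 65 → write 1 carry 8
  0×12+8 = 8 → write 0 carry 1
  0×12+1 = 1 → write 1
  0×12 = 0 → write 0
  1×12 = 12 → write 4 carry 1
  6×12+1 = 73 → write 1 carry 9
  1×12+9 = 21 → write 5 carry 2
  remaining carry: 2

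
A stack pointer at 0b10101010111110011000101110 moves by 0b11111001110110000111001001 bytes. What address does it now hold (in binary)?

Add column by column in base 2, right to left:
  0+1 = 1
  1+0 = 1
  1+0 = 1
  1+1 = 0 carry 1
  0+0+1 = 1
  1+0 = 1
  0+1 = 1
  0+1 = 1
  0+1 = 1
  1+0 = 1
  1+0 = 1
  0+0 = 0
  0+0 = 0
  1+1 = 0 carry 1
  1+1+1 = 1 carry 1
  1+0+1 = 0 carry 1
  1+1+1 = 1 carry 1
  1+1+1 = 1 carry 1
  0+1+1 = 0 carry 1
  1+0+1 = 0 carry 1
  0+0+1 = 1
  1+1 = 0 carry 1
  0+1+1 = 0 carry 1
  1+1+1 = 1 carry 1
  0+1+1 = 0 carry 1
  1+1+1 = 1 carry 1
  final carry 1

0b110100100110100011111110111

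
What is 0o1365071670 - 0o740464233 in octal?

Subtract column by column in base 8:
  0-3 → 5 (borrow)
  7-3-1 → 3
  6-2 → 4
  1-4 → 5 (borrow)
  7-6-1 → 0
  0-4 → 4 (borrow)
  5-0-1 → 4
  6-4 → 2
  3-7 → 4 (borrow)
  1-0-1 → 0

0o424405435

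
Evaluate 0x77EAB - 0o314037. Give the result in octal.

0o1363214

0x77EAB = 0o1677253 in octal.
Subtract column by column in base 8:
  3-7 → 4 (borrow)
  5-3-1 → 1
  2-0 → 2
  7-4 → 3
  7-1 → 6
  6-3 → 3
  1-0 → 1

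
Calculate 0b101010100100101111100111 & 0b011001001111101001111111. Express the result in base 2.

0b001000000100101001100111

AND bit by bit (1 only where both bits are 1):
  101010100100101111100111
& 011001001111101001111111
= 001000000100101001100111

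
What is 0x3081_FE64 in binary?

Expand each hex digit to 4 bits: 3=0011 0=0000 8=1000 1=0001 F=1111 E=1110 6=0110 4=0100.

0b110000100000011111111001100100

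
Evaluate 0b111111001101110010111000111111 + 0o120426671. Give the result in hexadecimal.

0x40795bf8

0b111111001101110010111000111111 = 0x3f372e3f in hexadecimal.
0o120426671 = 0x1422db9 in hexadecimal.
Add column by column in base 16, right to left:
  f+9 = 8 carry 1
  3+b+1 = f
  e+d = b carry 1
  2+2+1 = 5
  7+2 = 9
  3+4 = 7
  f+1 = 0 carry 1
  3+0+1 = 4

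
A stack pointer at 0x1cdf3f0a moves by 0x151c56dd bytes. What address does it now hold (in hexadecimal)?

0x31fb95e7

Add column by column in base 16, right to left:
  a+d = 7 carry 1
  0+d+1 = e
  f+6 = 5 carry 1
  3+5+1 = 9
  f+c = b carry 1
  d+1+1 = f
  c+5 = 1 carry 1
  1+1+1 = 3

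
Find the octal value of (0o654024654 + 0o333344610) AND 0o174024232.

Add column by column in base 8, right to left:
  4+0 = 4
  5+1 = 6
  6+6 = 4 carry 1
  4+4+1 = 1 carry 1
  2+4+1 = 7
  0+3 = 3
  4+3 = 7
  5+3 = 0 carry 1
  6+3+1 = 2 carry 1
  final carry 1
Sum = 0o1207371464; now AND with 0o174024232:
  1&0=0, 2&1=0, 0&7=0, 7&4=4, 3&0=0, 7&2=2, 1&4=0, 4&2=0, 6&3=2, 4&2=0

0o4020020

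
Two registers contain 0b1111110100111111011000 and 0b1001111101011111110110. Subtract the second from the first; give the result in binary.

Subtract column by column in base 2:
  0-0 → 0
  0-1 → 1 (borrow)
  0-1-1 → 0 (borrow)
  1-0-1 → 0
  1-1 → 0
  0-1 → 1 (borrow)
  1-1-1 → 1 (borrow)
  1-1-1 → 1 (borrow)
  1-1-1 → 1 (borrow)
  1-1-1 → 1 (borrow)
  1-1-1 → 1 (borrow)
  1-0-1 → 0
  0-1 → 1 (borrow)
  0-0-1 → 1 (borrow)
  1-1-1 → 1 (borrow)
  0-1-1 → 0 (borrow)
  1-1-1 → 1 (borrow)
  1-1-1 → 1 (borrow)
  1-1-1 → 1 (borrow)
  1-0-1 → 0
  1-0 → 1
  1-1 → 0

0b101110111011111100010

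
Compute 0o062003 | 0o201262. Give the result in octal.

OR each oct digit independently (no carries):
  0|2=2, 6|0=6, 2|1=3, 0|2=2, 0|6=6, 3|2=3

0o263263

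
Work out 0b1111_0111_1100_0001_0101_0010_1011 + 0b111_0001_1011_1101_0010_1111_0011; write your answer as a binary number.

0b10110100101111110100000011110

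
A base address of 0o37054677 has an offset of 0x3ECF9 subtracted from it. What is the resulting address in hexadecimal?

0x786CC6

0o37054677 = 0x7C59BF in hexadecimal.
Subtract column by column in base 16:
  F-9 → 6
  B-F → C (borrow)
  9-C-1 → C (borrow)
  5-E-1 → 6 (borrow)
  C-3-1 → 8
  7-0 → 7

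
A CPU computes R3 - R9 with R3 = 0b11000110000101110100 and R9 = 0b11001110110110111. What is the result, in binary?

Subtract column by column in base 2:
  0-1 → 1 (borrow)
  0-1-1 → 0 (borrow)
  1-1-1 → 1 (borrow)
  0-0-1 → 1 (borrow)
  1-1-1 → 1 (borrow)
  1-1-1 → 1 (borrow)
  1-0-1 → 0
  0-1 → 1 (borrow)
  1-1-1 → 1 (borrow)
  0-0-1 → 1 (borrow)
  0-1-1 → 0 (borrow)
  0-1-1 → 0 (borrow)
  0-1-1 → 0 (borrow)
  1-0-1 → 0
  1-0 → 1
  0-1 → 1 (borrow)
  0-1-1 → 0 (borrow)
  0-0-1 → 1 (borrow)
  1-0-1 → 0
  1-0 → 1

0b10101100001110111101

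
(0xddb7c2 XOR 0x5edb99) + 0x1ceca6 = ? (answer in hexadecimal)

0xa05901

First 0xddb7c2 XOR 0x5edb99 = 0x836c5b.
Add column by column in base 16, right to left:
  b+6 = 1 carry 1
  5+a+1 = 0 carry 1
  c+c+1 = 9 carry 1
  6+e+1 = 5 carry 1
  3+c+1 = 0 carry 1
  8+1+1 = a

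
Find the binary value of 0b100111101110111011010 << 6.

Left shift by 6: append 6 zero bits.

0b100111101110111011010000000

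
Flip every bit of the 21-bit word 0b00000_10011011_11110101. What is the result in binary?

0b111110110010000001010

Invert each bit: 000001001101111110101 → 111110110010000001010.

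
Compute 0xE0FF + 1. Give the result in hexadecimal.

0xE100

The trailing 2 digits are F (max in base 16), so adding 1 cascades: they roll to 0 and the next digit up increments.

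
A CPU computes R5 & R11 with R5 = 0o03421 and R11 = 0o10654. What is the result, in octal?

AND each oct digit independently (no carries):
  0&1=0, 3&0=0, 4&6=4, 2&5=0, 1&4=0

0o00400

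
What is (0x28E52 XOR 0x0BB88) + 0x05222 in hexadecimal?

First 0x28E52 XOR 0x0BB88 = 0x235DA.
Add column by column in base 16, right to left:
  A+2 = C
  D+2 = F
  5+2 = 7
  3+5 = 8
  2+0 = 2

0x287FC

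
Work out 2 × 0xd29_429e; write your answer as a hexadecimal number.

0x1a52853c

Multiply each base-16 digit by 2, carrying:
  e×2 = 28 → write c carry 1
  9×2+1 = 19 → write 3 carry 1
  2×2+1 = 5 → write 5
  4×2 = 8 → write 8
  9×2 = 18 → write 2 carry 1
  2×2+1 = 5 → write 5
  d×2 = 26 → write a carry 1
  remaining carry: 1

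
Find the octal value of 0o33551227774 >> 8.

8 bits is not a whole number of base-8 digits; in binary: 11011101101001010010111111111100 >> 8 = 110111011010010100101111.

0o67322457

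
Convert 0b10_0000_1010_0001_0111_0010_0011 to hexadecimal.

0x20A1723

Group the bits into nibbles: 0010 0000 1010 0001 0111 0010 0011 → 20A1723.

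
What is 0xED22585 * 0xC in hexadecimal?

Multiply each base-16 digit by 12, carrying:
  5×12 = 60 → write C carry 3
  8×12+3 = 99 → write 3 carry 6
  5×12+6 = 66 → write 2 carry 4
  2×12+4 = 28 → write C carry 1
  2×12+1 = 25 → write 9 carry 1
  D×12+1 = 157 → write D carry 9
  E×12+9 = 177 → write 1 carry 11
  remaining carry: B

0xB1D9C23C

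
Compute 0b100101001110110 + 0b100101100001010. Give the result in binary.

0b1001010110000000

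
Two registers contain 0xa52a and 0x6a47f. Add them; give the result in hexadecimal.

0x749a9

Add column by column in base 16, right to left:
  a+f = 9 carry 1
  2+7+1 = a
  5+4 = 9
  a+a = 4 carry 1
  0+6+1 = 7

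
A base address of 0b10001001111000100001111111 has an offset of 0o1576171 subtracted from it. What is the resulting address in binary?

0b10001000001000110000000110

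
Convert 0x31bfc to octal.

Expand each hex digit to 4 bits: 3=0011 1=0001 b=1011 f=1111 c=1100.
Group the bits in threes: 110 001 101 111 111 100 → 615774.

0o615774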